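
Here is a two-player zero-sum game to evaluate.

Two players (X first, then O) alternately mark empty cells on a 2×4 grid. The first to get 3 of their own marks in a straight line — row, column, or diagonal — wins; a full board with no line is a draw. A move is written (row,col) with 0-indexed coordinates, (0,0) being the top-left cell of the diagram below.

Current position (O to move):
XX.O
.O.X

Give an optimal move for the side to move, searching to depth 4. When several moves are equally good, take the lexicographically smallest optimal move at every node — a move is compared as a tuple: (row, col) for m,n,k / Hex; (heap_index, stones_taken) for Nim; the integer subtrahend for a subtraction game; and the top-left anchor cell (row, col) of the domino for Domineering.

O's best at [XX.O/.O.X]: (0,2)

p1 O@[XX.O/.O.X]: (0,2)[XXOO/.O.X]+0* (1,0)[XX.O/OO.X]-1 (1,2)[XX.O/.OOX]-1
p2 X@[XXOO/.O.X]: (1,0)[XXOO/XO.X]+0* (1,2)[XXOO/.OXX]+0
p3 O@[XXOO/XO.X]: (1,2)[XXOO/XOOX]+0*
p4 X@[XXOO/XOOX] terminal +0; root [XX.O/.O.X] d4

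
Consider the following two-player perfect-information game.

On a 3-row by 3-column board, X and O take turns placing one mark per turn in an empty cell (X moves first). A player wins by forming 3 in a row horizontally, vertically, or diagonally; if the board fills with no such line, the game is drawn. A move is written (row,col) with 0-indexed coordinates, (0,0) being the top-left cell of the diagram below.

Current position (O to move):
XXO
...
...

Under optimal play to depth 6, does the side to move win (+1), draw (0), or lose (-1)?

p1 O@[XXO/.../...]: (1,0)[XXO/O../...]-1 (1,1)[XXO/.O./...]+0 (1,2)[XXO/..O/...]+1* (2,0)[XXO/.../O..]-1 (2,1)[XXO/.../.O.]+0 (2,2)[XXO/.../..O]+1
p2 X@[XXO/..O/...]: (1,0)[XXO/X.O/...]-1* (1,1)[XXO/.XO/...]-1 (2,0)[XXO/..O/X..]-1 (2,1)[XXO/..O/.X.]-1 (2,2)[XXO/..O/..X]-1
p3 O@[XXO/X.O/...]: (1,1)[XXO/XOO/...]-1 (2,0)[XXO/X.O/O..]+1* (2,1)[XXO/X.O/.O.]-1 (2,2)[XXO/X.O/..O]+1
p4 X@[XXO/X.O/O..]: (1,1)[XXO/XXO/O..]-1* (2,1)[XXO/X.O/OX.]-1 (2,2)[XXO/X.O/O.X]-1
p5 O@[XXO/XXO/O..]: (2,1)[XXO/XXO/OO.]-1 (2,2)[XXO/XXO/O.O]+1*
p6 X@[XXO/XXO/O.O] terminal -1; root [XXO/.../...] d6

value(XXO/.../..., O) = +1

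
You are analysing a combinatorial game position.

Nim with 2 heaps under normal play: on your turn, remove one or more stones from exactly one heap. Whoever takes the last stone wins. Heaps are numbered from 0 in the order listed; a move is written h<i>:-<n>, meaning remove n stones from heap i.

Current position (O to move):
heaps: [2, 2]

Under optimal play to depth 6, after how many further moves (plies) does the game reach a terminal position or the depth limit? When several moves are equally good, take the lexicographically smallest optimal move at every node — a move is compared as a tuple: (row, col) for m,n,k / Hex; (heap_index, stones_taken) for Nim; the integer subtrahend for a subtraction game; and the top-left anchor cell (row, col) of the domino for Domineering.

ply 1, O at (2,2) | h0:-1=-1→(1,2)*; h0:-2=-1→(0,2); h1:-1=-1→(2,1); h1:-2=-1→(2,0)
ply 2, X at (1,2) | h0:-1=-1→(0,2); h1:-1=+1→(1,1)*; h1:-2=-1→(1,0)
ply 3, O at (1,1) | h0:-1=-1→(0,1)*; h1:-1=-1→(1,0)
ply 4, X at (0,1) | h1:-1=+1→(0,0)*
ply 5: (0,0) is terminal -1 (O); from (2,2) depth 6

PV length from [(2,2)]: 4 plies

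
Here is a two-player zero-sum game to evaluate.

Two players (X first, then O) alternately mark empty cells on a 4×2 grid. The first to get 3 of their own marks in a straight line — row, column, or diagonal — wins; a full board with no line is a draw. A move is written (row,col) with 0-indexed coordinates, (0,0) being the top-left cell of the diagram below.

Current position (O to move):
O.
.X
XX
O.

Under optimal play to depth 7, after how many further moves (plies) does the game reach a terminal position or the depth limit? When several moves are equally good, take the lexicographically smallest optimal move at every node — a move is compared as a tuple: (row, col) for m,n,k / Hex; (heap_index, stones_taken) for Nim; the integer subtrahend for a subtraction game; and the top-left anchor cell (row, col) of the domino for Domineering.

p1 O@[O./.X/XX/O.]: (0,1)[OO/.X/XX/O.]-1* (1,0)[O./OX/XX/O.]-1 (3,1)[O./.X/XX/OO]-1
p2 X@[OO/.X/XX/O.]: (1,0)[OO/XX/XX/O.]+0 (3,1)[OO/.X/XX/OX]+1*
p3 O@[OO/.X/XX/OX] terminal -1; root [O./.X/XX/O.] d7

PV length from [O./.X/XX/O.]: 2 plies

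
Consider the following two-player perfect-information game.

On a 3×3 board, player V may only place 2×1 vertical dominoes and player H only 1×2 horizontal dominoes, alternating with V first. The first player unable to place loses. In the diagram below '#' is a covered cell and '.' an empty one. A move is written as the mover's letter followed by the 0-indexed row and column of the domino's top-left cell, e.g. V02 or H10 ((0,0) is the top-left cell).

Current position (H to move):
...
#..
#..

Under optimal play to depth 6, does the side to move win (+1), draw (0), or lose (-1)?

[.../#../#..] H move#1: H00:-1/##./#../#.., H01:-1/.##/#../#.., H11:+1/.../###/#..*, H21:-1/.../#../###
[.../###/#..] end (terminal -1, V#2); searched .../#../#.. to 6

value(.../#../#.., H) = +1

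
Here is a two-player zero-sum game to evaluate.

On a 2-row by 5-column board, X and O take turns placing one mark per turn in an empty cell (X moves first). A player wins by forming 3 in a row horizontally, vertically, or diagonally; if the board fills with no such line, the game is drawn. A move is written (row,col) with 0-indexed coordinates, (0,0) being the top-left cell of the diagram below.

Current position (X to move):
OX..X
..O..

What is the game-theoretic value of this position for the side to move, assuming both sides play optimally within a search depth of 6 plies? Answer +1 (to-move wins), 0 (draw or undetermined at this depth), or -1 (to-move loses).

[OX..X/..O..] X move#1: (0,2):+0/OXX.X/..O..*, (0,3):+0/OX.XX/..O.., (1,0):-1/OX..X/X.O.., (1,1):+0/OX..X/.XO.., (1,3):+0/OX..X/..OX., (1,4):-1/OX..X/..O.X
[OXX.X/..O..] O move#2: (0,3):+0/OXXOX/..O..*, (1,0):-1/OXX.X/O.O.., (1,1):-1/OXX.X/.OO.., (1,3):-1/OXX.X/..OO., (1,4):-1/OXX.X/..O.O
[OXXOX/..O..] X move#3: (1,0):-1/OXXOX/X.O.., (1,1):+0/OXXOX/.XO..*, (1,3):+0/OXXOX/..OX., (1,4):-1/OXXOX/..O.X
[OXXOX/.XO..] O move#4: (1,0):+0/OXXOX/OXO..*, (1,3):+0/OXXOX/.XOO., (1,4):+0/OXXOX/.XO.O
[OXXOX/OXO..] X move#5: (1,3):+0/OXXOX/OXOX.*, (1,4):+0/OXXOX/OXO.X
[OXXOX/OXOX.] O move#6: (1,4):+0/OXXOX/OXOXO*
[OXXOX/OXOXO] end (terminal +0, X#7); searched OX..X/..O.. to 6

value(OX..X/..O.., X) = 0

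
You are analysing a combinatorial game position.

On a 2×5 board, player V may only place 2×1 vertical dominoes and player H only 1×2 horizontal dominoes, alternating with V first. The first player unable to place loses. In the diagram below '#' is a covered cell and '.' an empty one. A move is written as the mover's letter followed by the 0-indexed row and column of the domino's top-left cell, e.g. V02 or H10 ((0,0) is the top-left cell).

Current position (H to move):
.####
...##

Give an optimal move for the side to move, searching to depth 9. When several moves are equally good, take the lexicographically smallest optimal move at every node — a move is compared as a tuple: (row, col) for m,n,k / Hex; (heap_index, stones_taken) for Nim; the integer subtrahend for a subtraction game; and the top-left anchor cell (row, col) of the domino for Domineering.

p1 H@[.####/...##]: H10[.####/##.##]+1* H11[.####/.####]-1
p2 V@[.####/##.##] terminal -1; root [.####/...##] d9

H's best at [.####/...##]: H10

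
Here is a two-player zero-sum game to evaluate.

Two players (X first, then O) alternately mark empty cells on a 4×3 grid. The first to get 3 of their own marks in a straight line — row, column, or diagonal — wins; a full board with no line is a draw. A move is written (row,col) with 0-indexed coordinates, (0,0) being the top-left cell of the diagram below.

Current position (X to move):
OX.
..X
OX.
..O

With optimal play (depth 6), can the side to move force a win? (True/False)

p1 X@[OX./..X/OX./..O]: (0,2)[OXX/..X/OX./..O]-1 (1,0)[OX./X.X/OX./..O]+1* (1,1)[OX./.XX/OX./..O]+1 (2,2)[OX./..X/OXX/..O]-1 (3,0)[OX./..X/OX./X.O]+1 (3,1)[OX./..X/OX./.XO]-1
p2 O@[OX./X.X/OX./..O]: (0,2)[OXO/X.X/OX./..O]-1* (1,1)[OX./XOX/OX./..O]-1 (2,2)[OX./X.X/OXO/..O]-1 (3,0)[OX./X.X/OX./O.O]-1 (3,1)[OX./X.X/OX./.OO]-1
p3 X@[OXO/X.X/OX./..O]: (1,1)[OXO/XXX/OX./..O]+1* (2,2)[OXO/X.X/OXX/..O]-1 (3,0)[OXO/X.X/OX./X.O]+1 (3,1)[OXO/X.X/OX./.XO]-1
p4 O@[OXO/XXX/OX./..O] terminal -1; root [OX./..X/OX./..O] d6

X winning at [OX./..X/OX./..O]: True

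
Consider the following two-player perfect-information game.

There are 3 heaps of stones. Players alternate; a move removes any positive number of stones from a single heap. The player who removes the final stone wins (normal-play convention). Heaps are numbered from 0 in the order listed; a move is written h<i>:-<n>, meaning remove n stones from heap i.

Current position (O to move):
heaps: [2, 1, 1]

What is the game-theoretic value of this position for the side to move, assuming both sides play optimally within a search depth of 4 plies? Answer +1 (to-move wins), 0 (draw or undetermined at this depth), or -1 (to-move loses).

value((2,1,1), O) = +1

[(2,1,1)] O move#1: h0:-1:-1/(1,1,1), h0:-2:+1/(0,1,1)*, h1:-1:-1/(2,0,1), h2:-1:-1/(2,1,0)
[(0,1,1)] X move#2: h1:-1:-1/(0,0,1)*, h2:-1:-1/(0,1,0)
[(0,0,1)] O move#3: h2:-1:+1/(0,0,0)*
[(0,0,0)] end (terminal -1, X#4); searched (2,1,1) to 4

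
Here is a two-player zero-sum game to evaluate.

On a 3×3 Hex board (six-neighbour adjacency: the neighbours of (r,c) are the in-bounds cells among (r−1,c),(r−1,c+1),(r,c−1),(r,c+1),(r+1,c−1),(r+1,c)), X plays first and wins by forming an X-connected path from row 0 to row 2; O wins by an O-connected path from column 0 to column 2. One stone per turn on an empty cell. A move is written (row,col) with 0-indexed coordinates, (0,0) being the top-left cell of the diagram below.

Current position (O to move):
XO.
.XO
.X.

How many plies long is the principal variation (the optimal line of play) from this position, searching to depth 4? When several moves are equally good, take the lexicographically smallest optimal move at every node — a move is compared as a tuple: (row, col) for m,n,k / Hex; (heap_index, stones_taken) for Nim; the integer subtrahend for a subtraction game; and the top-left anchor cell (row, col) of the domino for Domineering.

PV length from [XO./.XO/.X.]: 2 plies

[XO./.XO/.X.] O move#1: (0,2):-1/XOO/.XO/.X.*, (1,0):-1/XO./OXO/.X., (2,0):-1/XO./.XO/OX., (2,2):-1/XO./.XO/.XO
[XOO/.XO/.X.] X move#2: (1,0):+1/XOO/XXO/.X.*, (2,0):-1/XOO/.XO/XX., (2,2):-1/XOO/.XO/.XX
[XOO/XXO/.X.] end (terminal -1, O#3); searched XO./.XO/.X. to 4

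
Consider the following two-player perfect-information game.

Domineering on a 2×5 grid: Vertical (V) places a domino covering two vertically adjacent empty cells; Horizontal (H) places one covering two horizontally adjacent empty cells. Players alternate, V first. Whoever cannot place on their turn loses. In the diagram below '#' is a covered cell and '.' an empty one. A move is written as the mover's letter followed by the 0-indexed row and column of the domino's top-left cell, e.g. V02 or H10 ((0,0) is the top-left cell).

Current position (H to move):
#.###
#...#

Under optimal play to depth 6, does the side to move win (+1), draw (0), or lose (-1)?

p1 H@[#.###/#...#]: H11[#.###/###.#]+1* H12[#.###/#.###]-1
p2 V@[#.###/###.#] terminal -1; root [#.###/#...#] d6

value(#.###/#...#, H) = +1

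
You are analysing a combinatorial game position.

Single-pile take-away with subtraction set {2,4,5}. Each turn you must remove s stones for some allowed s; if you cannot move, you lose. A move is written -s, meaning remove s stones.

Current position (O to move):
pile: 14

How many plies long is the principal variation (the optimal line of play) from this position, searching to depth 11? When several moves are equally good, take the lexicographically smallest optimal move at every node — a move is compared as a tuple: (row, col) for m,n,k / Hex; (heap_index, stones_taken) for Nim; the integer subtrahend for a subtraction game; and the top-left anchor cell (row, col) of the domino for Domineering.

PV length from [14]: 4 plies

[14] O move#1: -2:-1/12*, -4:-1/10, -5:-1/9
[12] X move#2: -2:-1/10, -4:+1/8*, -5:+1/7
[8] O move#3: -2:-1/6*, -4:-1/4, -5:-1/3
[6] X move#4: -2:-1/4, -4:-1/2, -5:+1/1*
[1] end (terminal -1, O#5); searched 14 to 11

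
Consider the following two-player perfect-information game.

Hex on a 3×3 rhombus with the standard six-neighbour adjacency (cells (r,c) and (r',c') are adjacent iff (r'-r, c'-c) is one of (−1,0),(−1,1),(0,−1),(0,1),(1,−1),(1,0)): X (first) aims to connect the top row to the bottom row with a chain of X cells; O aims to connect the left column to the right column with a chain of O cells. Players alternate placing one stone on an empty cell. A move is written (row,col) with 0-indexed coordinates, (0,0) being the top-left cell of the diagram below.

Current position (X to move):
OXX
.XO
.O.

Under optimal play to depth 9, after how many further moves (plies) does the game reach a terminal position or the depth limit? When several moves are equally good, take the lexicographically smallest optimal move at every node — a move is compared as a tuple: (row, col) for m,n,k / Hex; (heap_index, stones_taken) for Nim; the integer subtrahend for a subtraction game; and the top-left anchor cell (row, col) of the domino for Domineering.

PV length from [OXX/.XO/.O.]: 1 ply

ply 1, X at OXX/.XO/.O. | (1,0)=-1→OXX/XXO/.O.; (2,0)=+1→OXX/.XO/XO.*; (2,2)=-1→OXX/.XO/.OX
ply 2: OXX/.XO/XO. is terminal -1 (O); from OXX/.XO/.O. depth 9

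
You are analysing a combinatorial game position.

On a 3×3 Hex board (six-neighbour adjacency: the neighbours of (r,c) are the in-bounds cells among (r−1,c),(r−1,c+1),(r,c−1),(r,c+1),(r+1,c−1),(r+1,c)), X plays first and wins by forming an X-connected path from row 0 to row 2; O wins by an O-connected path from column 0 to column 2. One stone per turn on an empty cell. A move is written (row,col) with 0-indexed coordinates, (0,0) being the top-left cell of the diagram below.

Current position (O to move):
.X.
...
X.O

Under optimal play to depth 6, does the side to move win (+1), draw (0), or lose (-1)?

value(.X./.../X.O, O) = -1

[.X./.../X.O] O move#1: (0,0):-1/OX./.../X.O*, (0,2):-1/.XO/.../X.O, (1,0):-1/.X./O../X.O, (1,1):-1/.X./.O./X.O, (1,2):-1/.X./..O/X.O, (2,1):-1/.X./.../XOO
[OX./.../X.O] X move#2: (0,2):+1/OXX/.../X.O*, (1,0):+1/OX./X../X.O, (1,1):+1/OX./.X./X.O, (1,2):+1/OX./..X/X.O, (2,1):+1/OX./.../XXO
[OXX/.../X.O] O move#3: (1,0):-1/OXX/O../X.O*, (1,1):-1/OXX/.O./X.O, (1,2):-1/OXX/..O/X.O, (2,1):-1/OXX/.../XOO
[OXX/O../X.O] X move#4: (1,1):+1/OXX/OX./X.O*, (1,2):+1/OXX/O.X/X.O, (2,1):+1/OXX/O../XXO
[OXX/OX./X.O] end (terminal -1, O#5); searched .X./.../X.O to 6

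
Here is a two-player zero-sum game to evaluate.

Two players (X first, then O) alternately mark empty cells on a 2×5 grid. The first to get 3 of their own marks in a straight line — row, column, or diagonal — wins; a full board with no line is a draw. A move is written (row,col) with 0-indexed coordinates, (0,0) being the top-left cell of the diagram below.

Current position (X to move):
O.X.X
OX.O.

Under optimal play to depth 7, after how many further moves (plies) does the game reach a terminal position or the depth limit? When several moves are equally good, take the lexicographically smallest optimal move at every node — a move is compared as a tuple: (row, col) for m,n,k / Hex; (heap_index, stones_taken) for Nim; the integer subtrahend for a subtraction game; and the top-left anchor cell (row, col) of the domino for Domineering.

PV length from [O.X.X/OX.O.]: 1 ply

p1 X@[O.X.X/OX.O.]: (0,1)[OXX.X/OX.O.]+0 (0,3)[O.XXX/OX.O.]+1* (1,2)[O.X.X/OXXO.]+0 (1,4)[O.X.X/OX.OX]+0
p2 O@[O.XXX/OX.O.] terminal -1; root [O.X.X/OX.O.] d7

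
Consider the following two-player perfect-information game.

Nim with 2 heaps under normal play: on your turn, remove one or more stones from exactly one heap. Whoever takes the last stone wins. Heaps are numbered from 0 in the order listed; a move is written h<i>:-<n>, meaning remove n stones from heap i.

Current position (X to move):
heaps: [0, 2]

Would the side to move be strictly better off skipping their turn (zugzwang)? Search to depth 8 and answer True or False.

[(0,2)] X move#1: h1:-1:-1/(0,1), h1:-2:+1/(0,0)*
[(0,0)] end (terminal -1, O#2); searched (0,2) to 8
suppose X passes — search the same position with O to move:
pass> [(0,2)] O move#1: h1:-1:-1/(0,1), h1:-2:+1/(0,0)*
pass> [(0,0)] end (terminal -1, X#2); searched (0,2) to 8
for X: play +1, pass -1

zugzwang((0,2), X) = False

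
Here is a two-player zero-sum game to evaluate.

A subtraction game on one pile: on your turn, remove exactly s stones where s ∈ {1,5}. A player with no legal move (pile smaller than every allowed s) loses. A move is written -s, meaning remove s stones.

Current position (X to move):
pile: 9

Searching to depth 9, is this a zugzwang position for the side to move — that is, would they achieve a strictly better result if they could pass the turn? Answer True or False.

zugzwang(9, X) = False

[9] X move#1: -1:+1/8*, -5:+1/4
[8] O move#2: -1:-1/7*, -5:-1/3
[7] X move#3: -1:+1/6*, -5:+1/2
[6] O move#4: -1:-1/5*, -5:-1/1
[5] X move#5: -1:+1/4*, -5:+1/0
[4] O move#6: -1:-1/3*
[3] X move#7: -1:+1/2*
[2] O move#8: -1:-1/1*
[1] X move#9: -1:+1/0*
[0] end (terminal -1, O#10); searched 9 to 9
suppose X passes — search the same position with O to move:
pass> [9] O move#1: -1:+1/8*, -5:+1/4
pass> [8] X move#2: -1:-1/7*, -5:-1/3
pass> [7] O move#3: -1:+1/6*, -5:+1/2
pass> [6] X move#4: -1:-1/5*, -5:-1/1
pass> [5] O move#5: -1:+1/4*, -5:+1/0
pass> [4] X move#6: -1:-1/3*
pass> [3] O move#7: -1:+1/2*
pass> [2] X move#8: -1:-1/1*
pass> [1] O move#9: -1:+1/0*
pass> [0] end (terminal -1, X#10); searched 9 to 9
for X: play +1, pass -1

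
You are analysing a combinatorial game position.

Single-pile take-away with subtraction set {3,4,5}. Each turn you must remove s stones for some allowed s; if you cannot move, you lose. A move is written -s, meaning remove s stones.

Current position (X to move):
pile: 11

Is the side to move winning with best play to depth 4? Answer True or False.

[11] X move#1: -3:+1/8*, -4:-1/7, -5:-1/6
[8] O move#2: -3:-1/5*, -4:-1/4, -5:-1/3
[5] X move#3: -3:+1/2*, -4:+1/1, -5:+1/0
[2] end (terminal -1, O#4); searched 11 to 4

X winning at [11]: True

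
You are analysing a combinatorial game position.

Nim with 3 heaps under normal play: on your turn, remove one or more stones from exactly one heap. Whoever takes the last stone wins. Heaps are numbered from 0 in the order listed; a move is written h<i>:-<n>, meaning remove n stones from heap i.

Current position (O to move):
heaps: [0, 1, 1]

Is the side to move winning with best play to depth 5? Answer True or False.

O winning at [(0,1,1)]: False

p1 O@[(0,1,1)]: h1:-1[(0,0,1)]-1* h2:-1[(0,1,0)]-1
p2 X@[(0,0,1)]: h2:-1[(0,0,0)]+1*
p3 O@[(0,0,0)] terminal -1; root [(0,1,1)] d5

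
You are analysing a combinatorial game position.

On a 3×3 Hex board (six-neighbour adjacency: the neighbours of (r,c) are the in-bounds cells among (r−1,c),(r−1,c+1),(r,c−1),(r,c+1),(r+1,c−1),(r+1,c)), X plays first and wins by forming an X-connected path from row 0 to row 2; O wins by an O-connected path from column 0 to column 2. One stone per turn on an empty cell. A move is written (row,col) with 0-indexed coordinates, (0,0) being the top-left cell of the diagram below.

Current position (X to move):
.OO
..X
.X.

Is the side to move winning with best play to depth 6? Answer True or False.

X winning at [.OO/..X/.X.]: False

ply 1, X at .OO/..X/.X. | (0,0)=-1→XOO/..X/.X.*; (1,0)=-1→.OO/X.X/.X.; (1,1)=-1→.OO/.XX/.X.; (2,0)=-1→.OO/..X/XX.; (2,2)=-1→.OO/..X/.XX
ply 2, O at XOO/..X/.X. | (1,0)=+1→XOO/O.X/.X.*; (1,1)=+1→XOO/.OX/.X.; (2,0)=+1→XOO/..X/OX.; (2,2)=-1→XOO/..X/.XO
ply 3: XOO/O.X/.X. is terminal -1 (X); from .OO/..X/.X. depth 6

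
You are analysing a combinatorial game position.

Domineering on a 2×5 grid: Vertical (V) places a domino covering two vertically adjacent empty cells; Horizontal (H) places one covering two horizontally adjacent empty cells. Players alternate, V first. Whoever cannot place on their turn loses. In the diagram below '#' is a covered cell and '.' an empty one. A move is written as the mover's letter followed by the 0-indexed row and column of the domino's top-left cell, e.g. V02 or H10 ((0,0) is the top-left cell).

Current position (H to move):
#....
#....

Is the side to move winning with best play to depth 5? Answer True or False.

H winning at [#..../#....]: True

ply 1, H at #..../#.... | H01=-1→###../#....; H02=+1→#.##./#....*; H03=-1→#..##/#....; H11=-1→#..../###..; H12=+1→#..../#.##.; H13=-1→#..../#..##
ply 2, V at #.##./#.... | V01=-1→####./##...*; V04=-1→#.###/#...#
ply 3, H at ####./##... | H12=-1→####./####.; H13=+1→####./##.##*
ply 4: ####./##.## is terminal -1 (V); from #..../#.... depth 5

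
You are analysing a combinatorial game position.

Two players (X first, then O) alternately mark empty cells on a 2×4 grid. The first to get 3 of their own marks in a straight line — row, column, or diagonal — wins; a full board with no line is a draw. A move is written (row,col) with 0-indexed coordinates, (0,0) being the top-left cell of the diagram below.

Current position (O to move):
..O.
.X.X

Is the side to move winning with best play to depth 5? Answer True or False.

O winning at [..O./.X.X]: False

[..O./.X.X] O move#1: (0,0):-1/O.O./.X.X, (0,1):-1/.OO./.X.X, (0,3):-1/..OO/.X.X, (1,0):-1/..O./OX.X, (1,2):+0/..O./.XOX*
[..O./.XOX] X move#2: (0,0):+0/X.O./.XOX*, (0,1):+0/.XO./.XOX, (0,3):+0/..OX/.XOX, (1,0):-1/..O./XXOX
[X.O./.XOX] O move#3: (0,1):+0/XOO./.XOX*, (0,3):+0/X.OO/.XOX, (1,0):+0/X.O./OXOX
[XOO./.XOX] X move#4: (0,3):+0/XOOX/.XOX*, (1,0):-1/XOO./XXOX
[XOOX/.XOX] O move#5: (1,0):+0/XOOX/OXOX*
[XOOX/OXOX] end (terminal +0, X#6); searched ..O./.X.X to 5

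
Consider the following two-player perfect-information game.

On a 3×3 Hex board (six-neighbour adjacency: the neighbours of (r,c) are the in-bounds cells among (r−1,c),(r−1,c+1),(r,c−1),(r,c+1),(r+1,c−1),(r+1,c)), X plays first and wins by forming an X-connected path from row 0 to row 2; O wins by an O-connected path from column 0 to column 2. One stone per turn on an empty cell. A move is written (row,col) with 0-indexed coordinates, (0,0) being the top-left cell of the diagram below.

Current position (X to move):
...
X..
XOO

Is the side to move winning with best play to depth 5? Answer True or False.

p1 X@[.../X../XOO]: (0,0)[X../X../XOO]+1* (0,1)[.X./X../XOO]+1 (0,2)[..X/X../XOO]+1 (1,1)[.../XX./XOO]+1 (1,2)[.../X.X/XOO]+1
p2 O@[X../X../XOO] terminal -1; root [.../X../XOO] d5

X winning at [.../X../XOO]: True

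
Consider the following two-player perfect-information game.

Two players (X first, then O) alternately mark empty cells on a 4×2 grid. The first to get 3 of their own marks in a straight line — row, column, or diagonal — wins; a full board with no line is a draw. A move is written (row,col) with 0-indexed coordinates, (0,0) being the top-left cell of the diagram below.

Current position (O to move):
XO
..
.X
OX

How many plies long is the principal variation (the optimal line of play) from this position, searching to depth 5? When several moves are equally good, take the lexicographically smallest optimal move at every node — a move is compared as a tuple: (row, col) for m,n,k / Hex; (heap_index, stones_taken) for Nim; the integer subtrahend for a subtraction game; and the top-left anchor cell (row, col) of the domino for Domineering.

p1 O@[XO/../.X/OX]: (1,0)[XO/O./.X/OX]-1 (1,1)[XO/.O/.X/OX]+0* (2,0)[XO/../OX/OX]-1
p2 X@[XO/.O/.X/OX]: (1,0)[XO/XO/.X/OX]+0* (2,0)[XO/.O/XX/OX]+0
p3 O@[XO/XO/.X/OX]: (2,0)[XO/XO/OX/OX]+0*
p4 X@[XO/XO/OX/OX] terminal +0; root [XO/../.X/OX] d5

PV length from [XO/../.X/OX]: 3 plies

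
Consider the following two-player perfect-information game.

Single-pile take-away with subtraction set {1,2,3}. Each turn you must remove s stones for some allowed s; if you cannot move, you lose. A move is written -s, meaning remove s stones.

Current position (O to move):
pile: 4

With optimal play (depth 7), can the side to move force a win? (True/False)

O winning at [4]: False

ply 1, O at 4 | -1=-1→3*; -2=-1→2; -3=-1→1
ply 2, X at 3 | -1=-1→2; -2=-1→1; -3=+1→0*
ply 3: 0 is terminal -1 (O); from 4 depth 7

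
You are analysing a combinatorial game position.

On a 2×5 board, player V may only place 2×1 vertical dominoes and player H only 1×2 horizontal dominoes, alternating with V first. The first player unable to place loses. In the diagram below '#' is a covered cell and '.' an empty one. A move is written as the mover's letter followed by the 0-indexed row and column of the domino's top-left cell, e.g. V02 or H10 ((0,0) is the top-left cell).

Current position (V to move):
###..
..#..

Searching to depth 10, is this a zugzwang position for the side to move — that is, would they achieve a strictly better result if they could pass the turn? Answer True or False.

zugzwang(###../..#.., V) = False

ply 1, V at ###../..#.. | V03=+1→####./..##.*; V04=+1→###.#/..#.#
ply 2, H at ####./..##. | H10=-1→####./####.*
ply 3, V at ####./####. | V04=+1→#####/#####*
ply 4: #####/##### is terminal -1 (H); from ###../..#.. depth 10
if V skipped the turn, H would face:
~ ply 1, H at ###../..#.. | H03=+1→#####/..#..*; H10=-1→###../###..; H13=+1→###../..###
~ ply 2: #####/..#.. is terminal -1 (V); from ###../..#.. depth 10
compare (V): move=+1 vs pass=-1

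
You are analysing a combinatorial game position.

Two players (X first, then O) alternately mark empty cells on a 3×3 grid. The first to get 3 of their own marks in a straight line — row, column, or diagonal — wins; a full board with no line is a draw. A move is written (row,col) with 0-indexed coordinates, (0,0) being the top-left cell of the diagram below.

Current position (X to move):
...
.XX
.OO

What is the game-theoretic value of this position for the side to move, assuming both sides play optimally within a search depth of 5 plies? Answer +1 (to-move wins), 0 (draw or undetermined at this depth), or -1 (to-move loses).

value(.../.XX/.OO, X) = +1

ply 1, X at .../.XX/.OO | (0,0)=-1→X../.XX/.OO; (0,1)=-1→.X./.XX/.OO; (0,2)=-1→..X/.XX/.OO; (1,0)=+1→.../XXX/.OO*; (2,0)=+1→.../.XX/XOO
ply 2: .../XXX/.OO is terminal -1 (O); from .../.XX/.OO depth 5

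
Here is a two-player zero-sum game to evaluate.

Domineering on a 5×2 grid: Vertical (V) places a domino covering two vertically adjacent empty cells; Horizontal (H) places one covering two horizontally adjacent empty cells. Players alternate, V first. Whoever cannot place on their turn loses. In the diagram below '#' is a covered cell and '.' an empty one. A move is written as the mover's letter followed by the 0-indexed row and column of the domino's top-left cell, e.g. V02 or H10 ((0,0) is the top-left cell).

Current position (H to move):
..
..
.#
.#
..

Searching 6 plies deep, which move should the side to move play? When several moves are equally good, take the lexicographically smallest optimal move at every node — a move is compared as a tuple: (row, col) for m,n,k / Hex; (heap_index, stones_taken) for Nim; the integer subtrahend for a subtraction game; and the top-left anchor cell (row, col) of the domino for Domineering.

H's best at [../../.#/.#/..]: H00

p1 H@[../../.#/.#/..]: H00[##/../.#/.#/..]+1* H10[../##/.#/.#/..]+1 H40[../../.#/.#/##]-1
p2 V@[##/../.#/.#/..]: V10[##/#./##/.#/..]-1* V20[##/../##/##/..]-1 V30[##/../.#/##/#.]-1
p3 H@[##/#./##/.#/..]: H40[##/#./##/.#/##]+1*
p4 V@[##/#./##/.#/##] terminal -1; root [../../.#/.#/..] d6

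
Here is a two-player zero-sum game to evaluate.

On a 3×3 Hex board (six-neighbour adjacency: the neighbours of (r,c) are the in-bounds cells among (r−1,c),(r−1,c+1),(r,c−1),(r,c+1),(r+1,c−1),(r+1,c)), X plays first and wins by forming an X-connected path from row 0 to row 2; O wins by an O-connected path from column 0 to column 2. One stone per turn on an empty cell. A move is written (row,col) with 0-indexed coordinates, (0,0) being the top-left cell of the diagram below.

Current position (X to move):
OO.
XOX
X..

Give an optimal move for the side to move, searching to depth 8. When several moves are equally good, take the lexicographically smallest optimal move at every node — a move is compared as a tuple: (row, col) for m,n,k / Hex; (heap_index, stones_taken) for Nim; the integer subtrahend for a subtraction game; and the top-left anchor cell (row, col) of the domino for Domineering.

X's best at [OO./XOX/X..]: (0,2)

ply 1, X at OO./XOX/X.. | (0,2)=+1→OOX/XOX/X..*; (2,1)=-1→OO./XOX/XX.; (2,2)=-1→OO./XOX/X.X
ply 2, O at OOX/XOX/X.. | (2,1)=-1→OOX/XOX/XO.*; (2,2)=-1→OOX/XOX/X.O
ply 3, X at OOX/XOX/XO. | (2,2)=+1→OOX/XOX/XOX*
ply 4: OOX/XOX/XOX is terminal -1 (O); from OO./XOX/X.. depth 8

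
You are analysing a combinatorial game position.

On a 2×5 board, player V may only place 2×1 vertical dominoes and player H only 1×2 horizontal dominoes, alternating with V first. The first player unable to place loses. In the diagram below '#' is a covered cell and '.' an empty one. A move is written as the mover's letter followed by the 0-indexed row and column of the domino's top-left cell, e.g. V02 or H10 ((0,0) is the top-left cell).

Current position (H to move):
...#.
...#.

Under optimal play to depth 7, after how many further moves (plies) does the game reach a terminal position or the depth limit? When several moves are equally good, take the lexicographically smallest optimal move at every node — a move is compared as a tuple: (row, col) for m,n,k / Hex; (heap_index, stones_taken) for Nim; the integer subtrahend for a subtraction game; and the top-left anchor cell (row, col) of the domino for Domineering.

[...#./...#.] H move#1: H00:-1/##.#./...#.*, H01:-1/.###./...#., H10:-1/...#./##.#., H11:-1/...#./.###.
[##.#./...#.] V move#2: V02:+1/####./..##.*, V04:-1/##.##/...##
[####./..##.] H move#3: H10:-1/####./####.*
[####./####.] V move#4: V04:+1/#####/#####*
[#####/#####] end (terminal -1, H#5); searched ...#./...#. to 7

PV length from [...#./...#.]: 4 plies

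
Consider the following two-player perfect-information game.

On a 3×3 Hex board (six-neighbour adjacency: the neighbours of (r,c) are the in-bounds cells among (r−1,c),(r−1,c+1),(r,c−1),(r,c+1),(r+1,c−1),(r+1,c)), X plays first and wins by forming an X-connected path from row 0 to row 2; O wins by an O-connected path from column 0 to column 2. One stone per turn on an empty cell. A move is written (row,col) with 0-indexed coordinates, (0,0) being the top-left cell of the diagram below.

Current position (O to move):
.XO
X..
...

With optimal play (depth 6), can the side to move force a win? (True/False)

p1 O@[.XO/X../...]: (0,0)[OXO/X../...]-1 (1,1)[.XO/XO./...]-1 (1,2)[.XO/X.O/...]-1 (2,0)[.XO/X../O..]+1* (2,1)[.XO/X../.O.]-1 (2,2)[.XO/X../..O]-1
p2 X@[.XO/X../O..]: (0,0)[XXO/X../O..]-1* (1,1)[.XO/XX./O..]-1 (1,2)[.XO/X.X/O..]-1 (2,1)[.XO/X../OX.]-1 (2,2)[.XO/X../O.X]-1
p3 O@[XXO/X../O..]: (1,1)[XXO/XO./O..]+1* (1,2)[XXO/X.O/O..]+1 (2,1)[XXO/X../OO.]+1 (2,2)[XXO/X../O.O]+1
p4 X@[XXO/XO./O..] terminal -1; root [.XO/X../...] d6

O winning at [.XO/X../...]: True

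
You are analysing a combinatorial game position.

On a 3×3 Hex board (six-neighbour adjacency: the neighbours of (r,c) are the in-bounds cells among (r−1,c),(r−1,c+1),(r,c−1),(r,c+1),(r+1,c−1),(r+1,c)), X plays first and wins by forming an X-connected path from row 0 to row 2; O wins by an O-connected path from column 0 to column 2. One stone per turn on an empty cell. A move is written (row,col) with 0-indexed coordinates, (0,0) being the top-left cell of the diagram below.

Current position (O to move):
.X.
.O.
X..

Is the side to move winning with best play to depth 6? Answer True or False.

p1 O@[.X./.O./X..]: (0,0)[OX./.O./X..]-1 (0,2)[.XO/.O./X..]-1 (1,0)[.X./OO./X..]+1* (1,2)[.X./.OO/X..]-1 (2,1)[.X./.O./XO.]-1 (2,2)[.X./.O./X.O]-1
p2 X@[.X./OO./X..]: (0,0)[XX./OO./X..]-1* (0,2)[.XX/OO./X..]-1 (1,2)[.X./OOX/X..]-1 (2,1)[.X./OO./XX.]-1 (2,2)[.X./OO./X.X]-1
p3 O@[XX./OO./X..]: (0,2)[XXO/OO./X..]+1* (1,2)[XX./OOO/X..]+1 (2,1)[XX./OO./XO.]+1 (2,2)[XX./OO./X.O]+1
p4 X@[XXO/OO./X..] terminal -1; root [.X./.O./X..] d6

O winning at [.X./.O./X..]: True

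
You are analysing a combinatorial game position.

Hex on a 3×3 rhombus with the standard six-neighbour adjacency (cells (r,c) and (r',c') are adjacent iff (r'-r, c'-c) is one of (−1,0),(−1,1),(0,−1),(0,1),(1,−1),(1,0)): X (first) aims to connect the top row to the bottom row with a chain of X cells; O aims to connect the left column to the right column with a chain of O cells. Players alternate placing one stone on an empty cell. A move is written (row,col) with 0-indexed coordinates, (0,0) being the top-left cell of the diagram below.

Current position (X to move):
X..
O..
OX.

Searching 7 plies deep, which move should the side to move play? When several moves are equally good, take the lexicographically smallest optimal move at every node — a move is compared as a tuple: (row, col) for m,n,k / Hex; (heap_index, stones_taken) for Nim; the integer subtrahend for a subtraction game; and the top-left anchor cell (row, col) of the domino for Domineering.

p1 X@[X../O../OX.]: (0,1)[XX./O../OX.]-1 (0,2)[X.X/O../OX.]+1* (1,1)[X../OX./OX.]+1 (1,2)[X../O.X/OX.]-1 (2,2)[X../O../OXX]-1
p2 O@[X.X/O../OX.]: (0,1)[XOX/O../OX.]-1* (1,1)[X.X/OO./OX.]-1 (1,2)[X.X/O.O/OX.]-1 (2,2)[X.X/O../OXO]-1
p3 X@[XOX/O../OX.]: (1,1)[XOX/OX./OX.]+1* (1,2)[XOX/O.X/OX.]+1 (2,2)[XOX/O../OXX]+1
p4 O@[XOX/OX./OX.] terminal -1; root [X../O../OX.] d7

X's best at [X../O../OX.]: (0,2)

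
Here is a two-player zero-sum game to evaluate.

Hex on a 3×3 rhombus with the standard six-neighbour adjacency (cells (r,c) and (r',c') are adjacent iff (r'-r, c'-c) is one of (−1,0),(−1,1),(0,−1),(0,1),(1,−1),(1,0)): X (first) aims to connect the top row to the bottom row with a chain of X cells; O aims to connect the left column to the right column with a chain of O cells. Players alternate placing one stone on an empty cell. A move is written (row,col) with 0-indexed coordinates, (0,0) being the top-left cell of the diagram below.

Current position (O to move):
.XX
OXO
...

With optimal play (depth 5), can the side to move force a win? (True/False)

O winning at [.XX/OXO/...]: False

[.XX/OXO/...] O move#1: (0,0):-1/OXX/OXO/...*, (2,0):-1/.XX/OXO/O.., (2,1):-1/.XX/OXO/.O., (2,2):-1/.XX/OXO/..O
[OXX/OXO/...] X move#2: (2,0):+1/OXX/OXO/X..*, (2,1):+1/OXX/OXO/.X., (2,2):+1/OXX/OXO/..X
[OXX/OXO/X..] end (terminal -1, O#3); searched .XX/OXO/... to 5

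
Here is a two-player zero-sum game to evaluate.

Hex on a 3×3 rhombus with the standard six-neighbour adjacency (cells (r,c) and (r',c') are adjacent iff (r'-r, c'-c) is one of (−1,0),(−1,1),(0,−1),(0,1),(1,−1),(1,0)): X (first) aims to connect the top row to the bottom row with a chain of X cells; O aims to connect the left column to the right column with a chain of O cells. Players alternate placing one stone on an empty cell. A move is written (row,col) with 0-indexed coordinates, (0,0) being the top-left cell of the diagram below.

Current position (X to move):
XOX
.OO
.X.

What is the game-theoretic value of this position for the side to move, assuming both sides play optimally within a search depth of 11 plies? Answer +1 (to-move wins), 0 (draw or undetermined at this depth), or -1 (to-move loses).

[XOX/.OO/.X.] X move#1: (1,0):-1/XOX/XOO/.X.*, (2,0):-1/XOX/.OO/XX., (2,2):-1/XOX/.OO/.XX
[XOX/XOO/.X.] O move#2: (2,0):+1/XOX/XOO/OX.*, (2,2):-1/XOX/XOO/.XO
[XOX/XOO/OX.] end (terminal -1, X#3); searched XOX/.OO/.X. to 11

value(XOX/.OO/.X., X) = -1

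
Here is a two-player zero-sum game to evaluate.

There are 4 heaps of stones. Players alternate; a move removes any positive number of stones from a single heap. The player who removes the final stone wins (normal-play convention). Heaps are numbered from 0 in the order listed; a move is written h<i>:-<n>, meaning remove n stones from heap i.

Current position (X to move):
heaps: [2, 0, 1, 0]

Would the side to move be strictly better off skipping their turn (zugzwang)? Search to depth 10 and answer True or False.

zugzwang((2,0,1,0), X) = False

p1 X@[(2,0,1,0)]: h0:-1[(1,0,1,0)]+1* h0:-2[(0,0,1,0)]-1 h2:-1[(2,0,0,0)]-1
p2 O@[(1,0,1,0)]: h0:-1[(0,0,1,0)]-1* h2:-1[(1,0,0,0)]-1
p3 X@[(0,0,1,0)]: h2:-1[(0,0,0,0)]+1*
p4 O@[(0,0,0,0)] terminal -1; root [(2,0,1,0)] d10
if X skipped the turn, O would face:
~ p1 O@[(2,0,1,0)]: h0:-1[(1,0,1,0)]+1* h0:-2[(0,0,1,0)]-1 h2:-1[(2,0,0,0)]-1
~ p2 X@[(1,0,1,0)]: h0:-1[(0,0,1,0)]-1* h2:-1[(1,0,0,0)]-1
~ p3 O@[(0,0,1,0)]: h2:-1[(0,0,0,0)]+1*
~ p4 X@[(0,0,0,0)] terminal -1; root [(2,0,1,0)] d10
compare (X): move=+1 vs pass=-1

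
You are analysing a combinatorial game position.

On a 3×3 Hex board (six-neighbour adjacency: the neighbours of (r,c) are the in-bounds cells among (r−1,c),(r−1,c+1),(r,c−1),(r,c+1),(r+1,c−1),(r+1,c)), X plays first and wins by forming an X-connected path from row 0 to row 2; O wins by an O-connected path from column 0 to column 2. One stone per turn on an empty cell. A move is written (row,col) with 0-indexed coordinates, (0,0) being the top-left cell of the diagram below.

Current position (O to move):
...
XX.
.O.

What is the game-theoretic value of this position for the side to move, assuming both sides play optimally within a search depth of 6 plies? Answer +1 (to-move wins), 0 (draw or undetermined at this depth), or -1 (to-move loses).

[.../XX./.O.] O move#1: (0,0):-1/O../XX./.O., (0,1):-1/.O./XX./.O., (0,2):-1/..O/XX./.O., (1,2):-1/.../XXO/.O., (2,0):+1/.../XX./OO.*, (2,2):-1/.../XX./.OO
[.../XX./OO.] X move#2: (0,0):-1/X../XX./OO.*, (0,1):-1/.X./XX./OO., (0,2):-1/..X/XX./OO., (1,2):-1/.../XXX/OO., (2,2):-1/.../XX./OOX
[X../XX./OO.] O move#3: (0,1):+1/XO./XX./OO.*, (0,2):+1/X.O/XX./OO., (1,2):+1/X../XXO/OO., (2,2):+1/X../XX./OOO
[XO./XX./OO.] X move#4: (0,2):-1/XOX/XX./OO.*, (1,2):-1/XO./XXX/OO., (2,2):-1/XO./XX./OOX
[XOX/XX./OO.] O move#5: (1,2):+1/XOX/XXO/OO.*, (2,2):+1/XOX/XX./OOO
[XOX/XXO/OO.] end (terminal -1, X#6); searched .../XX./.O. to 6

value(.../XX./.O., O) = +1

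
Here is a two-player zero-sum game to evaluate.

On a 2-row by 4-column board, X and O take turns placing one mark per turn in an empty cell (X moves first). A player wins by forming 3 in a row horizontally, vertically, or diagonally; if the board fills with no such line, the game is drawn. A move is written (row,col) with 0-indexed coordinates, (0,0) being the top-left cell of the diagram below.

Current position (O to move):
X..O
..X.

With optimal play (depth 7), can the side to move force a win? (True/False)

p1 O@[X..O/..X.]: (0,1)[XO.O/..X.]+0* (0,2)[X.OO/..X.]+0 (1,0)[X..O/O.X.]+0 (1,1)[X..O/.OX.]+0 (1,3)[X..O/..XO]+0
p2 X@[XO.O/..X.]: (0,2)[XOXO/..X.]+0* (1,0)[XO.O/X.X.]-1 (1,1)[XO.O/.XX.]-1 (1,3)[XO.O/..XX]-1
p3 O@[XOXO/..X.]: (1,0)[XOXO/O.X.]+0* (1,1)[XOXO/.OX.]+0 (1,3)[XOXO/..XO]+0
p4 X@[XOXO/O.X.]: (1,1)[XOXO/OXX.]+0* (1,3)[XOXO/O.XX]+0
p5 O@[XOXO/OXX.]: (1,3)[XOXO/OXXO]+0*
p6 X@[XOXO/OXXO] terminal +0; root [X..O/..X.] d7

O winning at [X..O/..X.]: False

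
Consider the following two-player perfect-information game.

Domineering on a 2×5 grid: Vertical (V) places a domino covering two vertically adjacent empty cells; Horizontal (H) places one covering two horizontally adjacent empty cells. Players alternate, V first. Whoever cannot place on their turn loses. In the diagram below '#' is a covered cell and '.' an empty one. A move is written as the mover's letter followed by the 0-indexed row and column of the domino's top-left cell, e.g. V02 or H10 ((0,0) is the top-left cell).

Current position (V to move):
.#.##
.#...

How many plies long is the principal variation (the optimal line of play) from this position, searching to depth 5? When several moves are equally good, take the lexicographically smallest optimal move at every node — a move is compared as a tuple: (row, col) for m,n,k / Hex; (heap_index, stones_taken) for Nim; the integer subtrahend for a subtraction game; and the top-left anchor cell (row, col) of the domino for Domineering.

PV length from [.#.##/.#...]: 3 plies

p1 V@[.#.##/.#...]: V00[##.##/##...]-1 V02[.####/.##..]+1*
p2 H@[.####/.##..]: H13[.####/.####]-1*
p3 V@[.####/.####]: V00[#####/#####]+1*
p4 H@[#####/#####] terminal -1; root [.#.##/.#...] d5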